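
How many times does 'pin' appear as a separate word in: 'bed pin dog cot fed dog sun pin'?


Scanning each word for exact match 'pin':
  Word 1: 'bed' -> no
  Word 2: 'pin' -> MATCH
  Word 3: 'dog' -> no
  Word 4: 'cot' -> no
  Word 5: 'fed' -> no
  Word 6: 'dog' -> no
  Word 7: 'sun' -> no
  Word 8: 'pin' -> MATCH
Total matches: 2

2


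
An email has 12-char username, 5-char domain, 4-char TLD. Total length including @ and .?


An email address has format: username@domain.tld
Username length: 12
'@' character: 1
Domain length: 5
'.' character: 1
TLD length: 4
Total = 12 + 1 + 5 + 1 + 4 = 23

23


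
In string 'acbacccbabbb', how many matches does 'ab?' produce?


Pattern 'ab?' matches 'a' optionally followed by 'b'.
String: 'acbacccbabbb'
Scanning left to right for 'a' then checking next char:
  Match 1: 'a' (a not followed by b)
  Match 2: 'a' (a not followed by b)
  Match 3: 'ab' (a followed by b)
Total matches: 3

3


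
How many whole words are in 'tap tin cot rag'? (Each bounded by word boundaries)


Word boundaries (\b) mark the start/end of each word.
Text: 'tap tin cot rag'
Splitting by whitespace:
  Word 1: 'tap'
  Word 2: 'tin'
  Word 3: 'cot'
  Word 4: 'rag'
Total whole words: 4

4


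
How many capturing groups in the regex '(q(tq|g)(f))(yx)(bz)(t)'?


To count capturing groups, count each '(' that starts a group.
Pattern: '(q(tq|g)(f))(yx)(bz)(t)'
Walking through the pattern:
  Position 0: '(' -> group #1
  Position 2: '(' -> group #2
  Position 8: '(' -> group #3
  Position 12: '(' -> group #4
  Position 16: '(' -> group #5
  Position 20: '(' -> group #6
Total capturing groups: 6

6


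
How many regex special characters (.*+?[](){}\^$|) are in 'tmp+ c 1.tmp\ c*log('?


Regex special characters are: . * + ? [ ] ( ) { } \ ^ $ |
Scanning 'tmp+ c 1.tmp\ c*log(':
  pos 3: '+' -> SPECIAL
  pos 8: '.' -> SPECIAL
  pos 12: '\' -> SPECIAL
  pos 15: '*' -> SPECIAL
  pos 19: '(' -> SPECIAL
Special chars found: ['+', '.', '\\', '*', '(']
Total: 5

5


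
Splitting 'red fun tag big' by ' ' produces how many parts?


Splitting by ' ' breaks the string at each occurrence of the separator.
Text: 'red fun tag big'
Parts after split:
  Part 1: 'red'
  Part 2: 'fun'
  Part 3: 'tag'
  Part 4: 'big'
Total parts: 4

4


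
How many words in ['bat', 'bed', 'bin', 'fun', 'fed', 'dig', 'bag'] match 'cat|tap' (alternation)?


Alternation 'cat|tap' matches either 'cat' or 'tap'.
Checking each word:
  'bat' -> no
  'bed' -> no
  'bin' -> no
  'fun' -> no
  'fed' -> no
  'dig' -> no
  'bag' -> no
Matches: []
Count: 0

0


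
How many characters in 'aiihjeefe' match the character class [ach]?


Character class [ach] matches any of: {a, c, h}
Scanning string 'aiihjeefe' character by character:
  pos 0: 'a' -> MATCH
  pos 1: 'i' -> no
  pos 2: 'i' -> no
  pos 3: 'h' -> MATCH
  pos 4: 'j' -> no
  pos 5: 'e' -> no
  pos 6: 'e' -> no
  pos 7: 'f' -> no
  pos 8: 'e' -> no
Total matches: 2

2


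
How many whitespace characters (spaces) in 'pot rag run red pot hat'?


\s matches whitespace characters (spaces, tabs, etc.).
Text: 'pot rag run red pot hat'
This text has 6 words separated by spaces.
Number of spaces = number of words - 1 = 6 - 1 = 5

5


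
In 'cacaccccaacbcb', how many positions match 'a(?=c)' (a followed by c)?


Lookahead 'a(?=c)' matches 'a' only when followed by 'c'.
String: 'cacaccccaacbcb'
Checking each position where char is 'a':
  pos 1: 'a' -> MATCH (next='c')
  pos 3: 'a' -> MATCH (next='c')
  pos 8: 'a' -> no (next='a')
  pos 9: 'a' -> MATCH (next='c')
Matching positions: [1, 3, 9]
Count: 3

3


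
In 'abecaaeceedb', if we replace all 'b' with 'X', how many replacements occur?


re.sub('b', 'X', text) replaces every occurrence of 'b' with 'X'.
Text: 'abecaaeceedb'
Scanning for 'b':
  pos 1: 'b' -> replacement #1
  pos 11: 'b' -> replacement #2
Total replacements: 2

2


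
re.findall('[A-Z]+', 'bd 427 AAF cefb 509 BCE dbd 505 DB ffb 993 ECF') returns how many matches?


Pattern '[A-Z]+' finds one or more uppercase letters.
Text: 'bd 427 AAF cefb 509 BCE dbd 505 DB ffb 993 ECF'
Scanning for matches:
  Match 1: 'AAF'
  Match 2: 'BCE'
  Match 3: 'DB'
  Match 4: 'ECF'
Total matches: 4

4


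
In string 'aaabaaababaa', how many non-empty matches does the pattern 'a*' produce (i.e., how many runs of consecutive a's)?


Pattern 'a*' matches zero or more a's. We want non-empty runs of consecutive a's.
String: 'aaabaaababaa'
Walking through the string to find runs of a's:
  Run 1: positions 0-2 -> 'aaa'
  Run 2: positions 4-6 -> 'aaa'
  Run 3: positions 8-8 -> 'a'
  Run 4: positions 10-11 -> 'aa'
Non-empty runs found: ['aaa', 'aaa', 'a', 'aa']
Count: 4

4


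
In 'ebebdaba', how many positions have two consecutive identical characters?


Looking for consecutive identical characters in 'ebebdaba':
  pos 0-1: 'e' vs 'b' -> different
  pos 1-2: 'b' vs 'e' -> different
  pos 2-3: 'e' vs 'b' -> different
  pos 3-4: 'b' vs 'd' -> different
  pos 4-5: 'd' vs 'a' -> different
  pos 5-6: 'a' vs 'b' -> different
  pos 6-7: 'b' vs 'a' -> different
Consecutive identical pairs: []
Count: 0

0


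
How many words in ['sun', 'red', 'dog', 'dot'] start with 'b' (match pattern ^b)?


Pattern ^b anchors to start of word. Check which words begin with 'b':
  'sun' -> no
  'red' -> no
  'dog' -> no
  'dot' -> no
Matching words: []
Count: 0

0


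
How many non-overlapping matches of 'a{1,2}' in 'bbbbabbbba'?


Pattern 'a{1,2}' matches between 1 and 2 consecutive a's (greedy).
String: 'bbbbabbbba'
Finding runs of a's and applying greedy matching:
  Run at pos 4: 'a' (length 1)
  Run at pos 9: 'a' (length 1)
Matches: ['a', 'a']
Count: 2

2


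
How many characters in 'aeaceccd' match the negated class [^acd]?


Negated class [^acd] matches any char NOT in {a, c, d}
Scanning 'aeaceccd':
  pos 0: 'a' -> no (excluded)
  pos 1: 'e' -> MATCH
  pos 2: 'a' -> no (excluded)
  pos 3: 'c' -> no (excluded)
  pos 4: 'e' -> MATCH
  pos 5: 'c' -> no (excluded)
  pos 6: 'c' -> no (excluded)
  pos 7: 'd' -> no (excluded)
Total matches: 2

2


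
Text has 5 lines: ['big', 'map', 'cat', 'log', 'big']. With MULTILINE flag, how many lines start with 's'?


With MULTILINE flag, ^ matches the start of each line.
Lines: ['big', 'map', 'cat', 'log', 'big']
Checking which lines start with 's':
  Line 1: 'big' -> no
  Line 2: 'map' -> no
  Line 3: 'cat' -> no
  Line 4: 'log' -> no
  Line 5: 'big' -> no
Matching lines: []
Count: 0

0


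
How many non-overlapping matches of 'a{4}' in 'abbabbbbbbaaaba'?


Pattern 'a{4}' matches exactly 4 consecutive a's (greedy, non-overlapping).
String: 'abbabbbbbbaaaba'
Scanning for runs of a's:
  Run at pos 0: 'a' (length 1) -> 0 match(es)
  Run at pos 3: 'a' (length 1) -> 0 match(es)
  Run at pos 10: 'aaa' (length 3) -> 0 match(es)
  Run at pos 14: 'a' (length 1) -> 0 match(es)
Matches found: []
Total: 0

0


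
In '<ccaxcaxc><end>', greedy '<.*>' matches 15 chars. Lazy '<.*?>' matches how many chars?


Greedy '<.*>' tries to match as MUCH as possible.
Lazy '<.*?>' tries to match as LITTLE as possible.

String: '<ccaxcaxc><end>'
Greedy '<.*>' starts at first '<' and extends to the LAST '>': '<ccaxcaxc><end>' (15 chars)
Lazy '<.*?>' starts at first '<' and stops at the FIRST '>': '<ccaxcaxc>' (10 chars)

10


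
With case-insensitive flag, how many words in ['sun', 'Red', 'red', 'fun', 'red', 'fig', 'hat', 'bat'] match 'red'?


Case-insensitive matching: compare each word's lowercase form to 'red'.
  'sun' -> lower='sun' -> no
  'Red' -> lower='red' -> MATCH
  'red' -> lower='red' -> MATCH
  'fun' -> lower='fun' -> no
  'red' -> lower='red' -> MATCH
  'fig' -> lower='fig' -> no
  'hat' -> lower='hat' -> no
  'bat' -> lower='bat' -> no
Matches: ['Red', 'red', 'red']
Count: 3

3


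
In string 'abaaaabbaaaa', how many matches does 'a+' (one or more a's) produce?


Pattern 'a+' matches one or more consecutive a's.
String: 'abaaaabbaaaa'
Scanning for runs of a:
  Match 1: 'a' (length 1)
  Match 2: 'aaaa' (length 4)
  Match 3: 'aaaa' (length 4)
Total matches: 3

3


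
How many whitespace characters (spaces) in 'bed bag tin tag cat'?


\s matches whitespace characters (spaces, tabs, etc.).
Text: 'bed bag tin tag cat'
This text has 5 words separated by spaces.
Number of spaces = number of words - 1 = 5 - 1 = 4

4


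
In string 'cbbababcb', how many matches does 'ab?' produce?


Pattern 'ab?' matches 'a' optionally followed by 'b'.
String: 'cbbababcb'
Scanning left to right for 'a' then checking next char:
  Match 1: 'ab' (a followed by b)
  Match 2: 'ab' (a followed by b)
Total matches: 2

2


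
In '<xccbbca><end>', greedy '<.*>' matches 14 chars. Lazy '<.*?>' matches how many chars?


Greedy '<.*>' tries to match as MUCH as possible.
Lazy '<.*?>' tries to match as LITTLE as possible.

String: '<xccbbca><end>'
Greedy '<.*>' starts at first '<' and extends to the LAST '>': '<xccbbca><end>' (14 chars)
Lazy '<.*?>' starts at first '<' and stops at the FIRST '>': '<xccbbca>' (9 chars)

9


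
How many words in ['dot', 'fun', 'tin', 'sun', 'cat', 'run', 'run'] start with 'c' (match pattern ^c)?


Pattern ^c anchors to start of word. Check which words begin with 'c':
  'dot' -> no
  'fun' -> no
  'tin' -> no
  'sun' -> no
  'cat' -> MATCH (starts with 'c')
  'run' -> no
  'run' -> no
Matching words: ['cat']
Count: 1

1


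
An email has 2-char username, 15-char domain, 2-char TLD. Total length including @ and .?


An email address has format: username@domain.tld
Username length: 2
'@' character: 1
Domain length: 15
'.' character: 1
TLD length: 2
Total = 2 + 1 + 15 + 1 + 2 = 21

21


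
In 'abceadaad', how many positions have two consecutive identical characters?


Looking for consecutive identical characters in 'abceadaad':
  pos 0-1: 'a' vs 'b' -> different
  pos 1-2: 'b' vs 'c' -> different
  pos 2-3: 'c' vs 'e' -> different
  pos 3-4: 'e' vs 'a' -> different
  pos 4-5: 'a' vs 'd' -> different
  pos 5-6: 'd' vs 'a' -> different
  pos 6-7: 'a' vs 'a' -> MATCH ('aa')
  pos 7-8: 'a' vs 'd' -> different
Consecutive identical pairs: ['aa']
Count: 1

1


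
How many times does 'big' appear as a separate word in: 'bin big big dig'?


Scanning each word for exact match 'big':
  Word 1: 'bin' -> no
  Word 2: 'big' -> MATCH
  Word 3: 'big' -> MATCH
  Word 4: 'dig' -> no
Total matches: 2

2


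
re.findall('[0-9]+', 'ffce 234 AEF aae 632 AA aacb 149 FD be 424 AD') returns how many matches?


Pattern '[0-9]+' finds one or more digits.
Text: 'ffce 234 AEF aae 632 AA aacb 149 FD be 424 AD'
Scanning for matches:
  Match 1: '234'
  Match 2: '632'
  Match 3: '149'
  Match 4: '424'
Total matches: 4

4


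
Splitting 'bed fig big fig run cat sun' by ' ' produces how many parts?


Splitting by ' ' breaks the string at each occurrence of the separator.
Text: 'bed fig big fig run cat sun'
Parts after split:
  Part 1: 'bed'
  Part 2: 'fig'
  Part 3: 'big'
  Part 4: 'fig'
  Part 5: 'run'
  Part 6: 'cat'
  Part 7: 'sun'
Total parts: 7

7


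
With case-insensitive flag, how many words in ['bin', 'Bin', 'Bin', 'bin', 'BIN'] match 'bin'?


Case-insensitive matching: compare each word's lowercase form to 'bin'.
  'bin' -> lower='bin' -> MATCH
  'Bin' -> lower='bin' -> MATCH
  'Bin' -> lower='bin' -> MATCH
  'bin' -> lower='bin' -> MATCH
  'BIN' -> lower='bin' -> MATCH
Matches: ['bin', 'Bin', 'Bin', 'bin', 'BIN']
Count: 5

5


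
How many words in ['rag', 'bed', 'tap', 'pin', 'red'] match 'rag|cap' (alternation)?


Alternation 'rag|cap' matches either 'rag' or 'cap'.
Checking each word:
  'rag' -> MATCH
  'bed' -> no
  'tap' -> no
  'pin' -> no
  'red' -> no
Matches: ['rag']
Count: 1

1


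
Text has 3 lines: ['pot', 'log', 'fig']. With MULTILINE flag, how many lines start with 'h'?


With MULTILINE flag, ^ matches the start of each line.
Lines: ['pot', 'log', 'fig']
Checking which lines start with 'h':
  Line 1: 'pot' -> no
  Line 2: 'log' -> no
  Line 3: 'fig' -> no
Matching lines: []
Count: 0

0


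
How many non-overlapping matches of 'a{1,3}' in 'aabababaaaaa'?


Pattern 'a{1,3}' matches between 1 and 3 consecutive a's (greedy).
String: 'aabababaaaaa'
Finding runs of a's and applying greedy matching:
  Run at pos 0: 'aa' (length 2)
  Run at pos 3: 'a' (length 1)
  Run at pos 5: 'a' (length 1)
  Run at pos 7: 'aaaaa' (length 5)
Matches: ['aa', 'a', 'a', 'aaa', 'aa']
Count: 5

5


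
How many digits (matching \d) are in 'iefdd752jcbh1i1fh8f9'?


\d matches any digit 0-9.
Scanning 'iefdd752jcbh1i1fh8f9':
  pos 5: '7' -> DIGIT
  pos 6: '5' -> DIGIT
  pos 7: '2' -> DIGIT
  pos 12: '1' -> DIGIT
  pos 14: '1' -> DIGIT
  pos 17: '8' -> DIGIT
  pos 19: '9' -> DIGIT
Digits found: ['7', '5', '2', '1', '1', '8', '9']
Total: 7

7


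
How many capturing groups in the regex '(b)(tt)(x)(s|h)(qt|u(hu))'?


To count capturing groups, count each '(' that starts a group.
Pattern: '(b)(tt)(x)(s|h)(qt|u(hu))'
Walking through the pattern:
  Position 0: '(' -> group #1
  Position 3: '(' -> group #2
  Position 7: '(' -> group #3
  Position 10: '(' -> group #4
  Position 15: '(' -> group #5
  Position 20: '(' -> group #6
Total capturing groups: 6

6


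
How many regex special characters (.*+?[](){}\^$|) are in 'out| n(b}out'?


Regex special characters are: . * + ? [ ] ( ) { } \ ^ $ |
Scanning 'out| n(b}out':
  pos 3: '|' -> SPECIAL
  pos 6: '(' -> SPECIAL
  pos 8: '}' -> SPECIAL
Special chars found: ['|', '(', '}']
Total: 3

3


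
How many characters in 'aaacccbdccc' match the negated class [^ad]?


Negated class [^ad] matches any char NOT in {a, d}
Scanning 'aaacccbdccc':
  pos 0: 'a' -> no (excluded)
  pos 1: 'a' -> no (excluded)
  pos 2: 'a' -> no (excluded)
  pos 3: 'c' -> MATCH
  pos 4: 'c' -> MATCH
  pos 5: 'c' -> MATCH
  pos 6: 'b' -> MATCH
  pos 7: 'd' -> no (excluded)
  pos 8: 'c' -> MATCH
  pos 9: 'c' -> MATCH
  pos 10: 'c' -> MATCH
Total matches: 7

7


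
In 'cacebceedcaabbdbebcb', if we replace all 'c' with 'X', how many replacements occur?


re.sub('c', 'X', text) replaces every occurrence of 'c' with 'X'.
Text: 'cacebceedcaabbdbebcb'
Scanning for 'c':
  pos 0: 'c' -> replacement #1
  pos 2: 'c' -> replacement #2
  pos 5: 'c' -> replacement #3
  pos 9: 'c' -> replacement #4
  pos 18: 'c' -> replacement #5
Total replacements: 5

5


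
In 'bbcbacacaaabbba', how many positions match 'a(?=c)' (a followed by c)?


Lookahead 'a(?=c)' matches 'a' only when followed by 'c'.
String: 'bbcbacacaaabbba'
Checking each position where char is 'a':
  pos 4: 'a' -> MATCH (next='c')
  pos 6: 'a' -> MATCH (next='c')
  pos 8: 'a' -> no (next='a')
  pos 9: 'a' -> no (next='a')
  pos 10: 'a' -> no (next='b')
Matching positions: [4, 6]
Count: 2

2


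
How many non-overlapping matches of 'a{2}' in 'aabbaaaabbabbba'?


Pattern 'a{2}' matches exactly 2 consecutive a's (greedy, non-overlapping).
String: 'aabbaaaabbabbba'
Scanning for runs of a's:
  Run at pos 0: 'aa' (length 2) -> 1 match(es)
  Run at pos 4: 'aaaa' (length 4) -> 2 match(es)
  Run at pos 10: 'a' (length 1) -> 0 match(es)
  Run at pos 14: 'a' (length 1) -> 0 match(es)
Matches found: ['aa', 'aa', 'aa']
Total: 3

3


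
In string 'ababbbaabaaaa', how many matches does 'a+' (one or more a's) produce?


Pattern 'a+' matches one or more consecutive a's.
String: 'ababbbaabaaaa'
Scanning for runs of a:
  Match 1: 'a' (length 1)
  Match 2: 'a' (length 1)
  Match 3: 'aa' (length 2)
  Match 4: 'aaaa' (length 4)
Total matches: 4

4


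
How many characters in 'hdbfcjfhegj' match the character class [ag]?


Character class [ag] matches any of: {a, g}
Scanning string 'hdbfcjfhegj' character by character:
  pos 0: 'h' -> no
  pos 1: 'd' -> no
  pos 2: 'b' -> no
  pos 3: 'f' -> no
  pos 4: 'c' -> no
  pos 5: 'j' -> no
  pos 6: 'f' -> no
  pos 7: 'h' -> no
  pos 8: 'e' -> no
  pos 9: 'g' -> MATCH
  pos 10: 'j' -> no
Total matches: 1

1


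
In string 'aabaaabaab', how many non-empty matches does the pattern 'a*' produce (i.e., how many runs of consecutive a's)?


Pattern 'a*' matches zero or more a's. We want non-empty runs of consecutive a's.
String: 'aabaaabaab'
Walking through the string to find runs of a's:
  Run 1: positions 0-1 -> 'aa'
  Run 2: positions 3-5 -> 'aaa'
  Run 3: positions 7-8 -> 'aa'
Non-empty runs found: ['aa', 'aaa', 'aa']
Count: 3

3


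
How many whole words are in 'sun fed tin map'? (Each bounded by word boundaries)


Word boundaries (\b) mark the start/end of each word.
Text: 'sun fed tin map'
Splitting by whitespace:
  Word 1: 'sun'
  Word 2: 'fed'
  Word 3: 'tin'
  Word 4: 'map'
Total whole words: 4

4


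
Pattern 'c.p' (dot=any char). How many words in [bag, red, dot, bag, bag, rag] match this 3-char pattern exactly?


Pattern 'c.p' means: starts with 'c', any single char, ends with 'p'.
Checking each word (must be exactly 3 chars):
  'bag' (len=3): no
  'red' (len=3): no
  'dot' (len=3): no
  'bag' (len=3): no
  'bag' (len=3): no
  'rag' (len=3): no
Matching words: []
Total: 0

0


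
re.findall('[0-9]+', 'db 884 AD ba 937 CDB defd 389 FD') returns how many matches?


Pattern '[0-9]+' finds one or more digits.
Text: 'db 884 AD ba 937 CDB defd 389 FD'
Scanning for matches:
  Match 1: '884'
  Match 2: '937'
  Match 3: '389'
Total matches: 3

3


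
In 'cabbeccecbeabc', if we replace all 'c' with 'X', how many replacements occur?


re.sub('c', 'X', text) replaces every occurrence of 'c' with 'X'.
Text: 'cabbeccecbeabc'
Scanning for 'c':
  pos 0: 'c' -> replacement #1
  pos 5: 'c' -> replacement #2
  pos 6: 'c' -> replacement #3
  pos 8: 'c' -> replacement #4
  pos 13: 'c' -> replacement #5
Total replacements: 5

5


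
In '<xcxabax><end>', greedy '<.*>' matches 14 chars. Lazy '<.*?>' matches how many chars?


Greedy '<.*>' tries to match as MUCH as possible.
Lazy '<.*?>' tries to match as LITTLE as possible.

String: '<xcxabax><end>'
Greedy '<.*>' starts at first '<' and extends to the LAST '>': '<xcxabax><end>' (14 chars)
Lazy '<.*?>' starts at first '<' and stops at the FIRST '>': '<xcxabax>' (9 chars)

9


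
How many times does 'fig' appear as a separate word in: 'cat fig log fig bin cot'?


Scanning each word for exact match 'fig':
  Word 1: 'cat' -> no
  Word 2: 'fig' -> MATCH
  Word 3: 'log' -> no
  Word 4: 'fig' -> MATCH
  Word 5: 'bin' -> no
  Word 6: 'cot' -> no
Total matches: 2

2


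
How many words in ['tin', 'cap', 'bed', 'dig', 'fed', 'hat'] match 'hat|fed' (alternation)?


Alternation 'hat|fed' matches either 'hat' or 'fed'.
Checking each word:
  'tin' -> no
  'cap' -> no
  'bed' -> no
  'dig' -> no
  'fed' -> MATCH
  'hat' -> MATCH
Matches: ['fed', 'hat']
Count: 2

2


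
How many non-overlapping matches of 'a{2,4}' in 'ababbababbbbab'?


Pattern 'a{2,4}' matches between 2 and 4 consecutive a's (greedy).
String: 'ababbababbbbab'
Finding runs of a's and applying greedy matching:
  Run at pos 0: 'a' (length 1)
  Run at pos 2: 'a' (length 1)
  Run at pos 5: 'a' (length 1)
  Run at pos 7: 'a' (length 1)
  Run at pos 12: 'a' (length 1)
Matches: []
Count: 0

0


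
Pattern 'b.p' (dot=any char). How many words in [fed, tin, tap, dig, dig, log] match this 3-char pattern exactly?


Pattern 'b.p' means: starts with 'b', any single char, ends with 'p'.
Checking each word (must be exactly 3 chars):
  'fed' (len=3): no
  'tin' (len=3): no
  'tap' (len=3): no
  'dig' (len=3): no
  'dig' (len=3): no
  'log' (len=3): no
Matching words: []
Total: 0

0


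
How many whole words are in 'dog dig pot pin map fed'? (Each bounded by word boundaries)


Word boundaries (\b) mark the start/end of each word.
Text: 'dog dig pot pin map fed'
Splitting by whitespace:
  Word 1: 'dog'
  Word 2: 'dig'
  Word 3: 'pot'
  Word 4: 'pin'
  Word 5: 'map'
  Word 6: 'fed'
Total whole words: 6

6


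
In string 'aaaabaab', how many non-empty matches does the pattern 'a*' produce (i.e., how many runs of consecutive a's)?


Pattern 'a*' matches zero or more a's. We want non-empty runs of consecutive a's.
String: 'aaaabaab'
Walking through the string to find runs of a's:
  Run 1: positions 0-3 -> 'aaaa'
  Run 2: positions 5-6 -> 'aa'
Non-empty runs found: ['aaaa', 'aa']
Count: 2

2


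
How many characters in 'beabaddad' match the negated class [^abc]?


Negated class [^abc] matches any char NOT in {a, b, c}
Scanning 'beabaddad':
  pos 0: 'b' -> no (excluded)
  pos 1: 'e' -> MATCH
  pos 2: 'a' -> no (excluded)
  pos 3: 'b' -> no (excluded)
  pos 4: 'a' -> no (excluded)
  pos 5: 'd' -> MATCH
  pos 6: 'd' -> MATCH
  pos 7: 'a' -> no (excluded)
  pos 8: 'd' -> MATCH
Total matches: 4

4


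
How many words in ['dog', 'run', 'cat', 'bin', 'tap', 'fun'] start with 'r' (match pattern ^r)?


Pattern ^r anchors to start of word. Check which words begin with 'r':
  'dog' -> no
  'run' -> MATCH (starts with 'r')
  'cat' -> no
  'bin' -> no
  'tap' -> no
  'fun' -> no
Matching words: ['run']
Count: 1

1


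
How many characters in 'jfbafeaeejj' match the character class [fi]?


Character class [fi] matches any of: {f, i}
Scanning string 'jfbafeaeejj' character by character:
  pos 0: 'j' -> no
  pos 1: 'f' -> MATCH
  pos 2: 'b' -> no
  pos 3: 'a' -> no
  pos 4: 'f' -> MATCH
  pos 5: 'e' -> no
  pos 6: 'a' -> no
  pos 7: 'e' -> no
  pos 8: 'e' -> no
  pos 9: 'j' -> no
  pos 10: 'j' -> no
Total matches: 2

2


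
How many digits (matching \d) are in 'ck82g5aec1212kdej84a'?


\d matches any digit 0-9.
Scanning 'ck82g5aec1212kdej84a':
  pos 2: '8' -> DIGIT
  pos 3: '2' -> DIGIT
  pos 5: '5' -> DIGIT
  pos 9: '1' -> DIGIT
  pos 10: '2' -> DIGIT
  pos 11: '1' -> DIGIT
  pos 12: '2' -> DIGIT
  pos 17: '8' -> DIGIT
  pos 18: '4' -> DIGIT
Digits found: ['8', '2', '5', '1', '2', '1', '2', '8', '4']
Total: 9

9


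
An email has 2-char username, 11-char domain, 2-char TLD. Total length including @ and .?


An email address has format: username@domain.tld
Username length: 2
'@' character: 1
Domain length: 11
'.' character: 1
TLD length: 2
Total = 2 + 1 + 11 + 1 + 2 = 17

17


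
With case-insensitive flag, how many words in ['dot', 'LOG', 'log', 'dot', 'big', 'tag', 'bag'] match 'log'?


Case-insensitive matching: compare each word's lowercase form to 'log'.
  'dot' -> lower='dot' -> no
  'LOG' -> lower='log' -> MATCH
  'log' -> lower='log' -> MATCH
  'dot' -> lower='dot' -> no
  'big' -> lower='big' -> no
  'tag' -> lower='tag' -> no
  'bag' -> lower='bag' -> no
Matches: ['LOG', 'log']
Count: 2

2


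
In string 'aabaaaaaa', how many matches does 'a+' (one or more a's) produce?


Pattern 'a+' matches one or more consecutive a's.
String: 'aabaaaaaa'
Scanning for runs of a:
  Match 1: 'aa' (length 2)
  Match 2: 'aaaaaa' (length 6)
Total matches: 2

2


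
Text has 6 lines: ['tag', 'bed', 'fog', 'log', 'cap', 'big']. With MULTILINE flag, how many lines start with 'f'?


With MULTILINE flag, ^ matches the start of each line.
Lines: ['tag', 'bed', 'fog', 'log', 'cap', 'big']
Checking which lines start with 'f':
  Line 1: 'tag' -> no
  Line 2: 'bed' -> no
  Line 3: 'fog' -> MATCH
  Line 4: 'log' -> no
  Line 5: 'cap' -> no
  Line 6: 'big' -> no
Matching lines: ['fog']
Count: 1

1


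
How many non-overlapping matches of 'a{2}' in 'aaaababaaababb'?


Pattern 'a{2}' matches exactly 2 consecutive a's (greedy, non-overlapping).
String: 'aaaababaaababb'
Scanning for runs of a's:
  Run at pos 0: 'aaaa' (length 4) -> 2 match(es)
  Run at pos 5: 'a' (length 1) -> 0 match(es)
  Run at pos 7: 'aaa' (length 3) -> 1 match(es)
  Run at pos 11: 'a' (length 1) -> 0 match(es)
Matches found: ['aa', 'aa', 'aa']
Total: 3

3


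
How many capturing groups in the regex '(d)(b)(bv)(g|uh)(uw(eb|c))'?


To count capturing groups, count each '(' that starts a group.
Pattern: '(d)(b)(bv)(g|uh)(uw(eb|c))'
Walking through the pattern:
  Position 0: '(' -> group #1
  Position 3: '(' -> group #2
  Position 6: '(' -> group #3
  Position 10: '(' -> group #4
  Position 16: '(' -> group #5
  Position 19: '(' -> group #6
Total capturing groups: 6

6


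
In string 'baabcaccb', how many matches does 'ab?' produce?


Pattern 'ab?' matches 'a' optionally followed by 'b'.
String: 'baabcaccb'
Scanning left to right for 'a' then checking next char:
  Match 1: 'a' (a not followed by b)
  Match 2: 'ab' (a followed by b)
  Match 3: 'a' (a not followed by b)
Total matches: 3

3


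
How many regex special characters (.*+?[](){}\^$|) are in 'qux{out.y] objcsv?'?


Regex special characters are: . * + ? [ ] ( ) { } \ ^ $ |
Scanning 'qux{out.y] objcsv?':
  pos 3: '{' -> SPECIAL
  pos 7: '.' -> SPECIAL
  pos 9: ']' -> SPECIAL
  pos 17: '?' -> SPECIAL
Special chars found: ['{', '.', ']', '?']
Total: 4

4


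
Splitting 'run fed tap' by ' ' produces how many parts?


Splitting by ' ' breaks the string at each occurrence of the separator.
Text: 'run fed tap'
Parts after split:
  Part 1: 'run'
  Part 2: 'fed'
  Part 3: 'tap'
Total parts: 3

3


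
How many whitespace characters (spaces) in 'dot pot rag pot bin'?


\s matches whitespace characters (spaces, tabs, etc.).
Text: 'dot pot rag pot bin'
This text has 5 words separated by spaces.
Number of spaces = number of words - 1 = 5 - 1 = 4

4


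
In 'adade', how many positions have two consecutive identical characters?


Looking for consecutive identical characters in 'adade':
  pos 0-1: 'a' vs 'd' -> different
  pos 1-2: 'd' vs 'a' -> different
  pos 2-3: 'a' vs 'd' -> different
  pos 3-4: 'd' vs 'e' -> different
Consecutive identical pairs: []
Count: 0

0


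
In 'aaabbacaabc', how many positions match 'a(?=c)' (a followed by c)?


Lookahead 'a(?=c)' matches 'a' only when followed by 'c'.
String: 'aaabbacaabc'
Checking each position where char is 'a':
  pos 0: 'a' -> no (next='a')
  pos 1: 'a' -> no (next='a')
  pos 2: 'a' -> no (next='b')
  pos 5: 'a' -> MATCH (next='c')
  pos 7: 'a' -> no (next='a')
  pos 8: 'a' -> no (next='b')
Matching positions: [5]
Count: 1

1


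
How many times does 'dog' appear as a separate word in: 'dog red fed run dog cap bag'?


Scanning each word for exact match 'dog':
  Word 1: 'dog' -> MATCH
  Word 2: 'red' -> no
  Word 3: 'fed' -> no
  Word 4: 'run' -> no
  Word 5: 'dog' -> MATCH
  Word 6: 'cap' -> no
  Word 7: 'bag' -> no
Total matches: 2

2


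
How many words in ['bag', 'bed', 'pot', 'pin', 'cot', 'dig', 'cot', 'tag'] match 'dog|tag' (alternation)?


Alternation 'dog|tag' matches either 'dog' or 'tag'.
Checking each word:
  'bag' -> no
  'bed' -> no
  'pot' -> no
  'pin' -> no
  'cot' -> no
  'dig' -> no
  'cot' -> no
  'tag' -> MATCH
Matches: ['tag']
Count: 1

1


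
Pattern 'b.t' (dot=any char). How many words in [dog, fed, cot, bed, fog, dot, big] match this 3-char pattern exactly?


Pattern 'b.t' means: starts with 'b', any single char, ends with 't'.
Checking each word (must be exactly 3 chars):
  'dog' (len=3): no
  'fed' (len=3): no
  'cot' (len=3): no
  'bed' (len=3): no
  'fog' (len=3): no
  'dot' (len=3): no
  'big' (len=3): no
Matching words: []
Total: 0

0


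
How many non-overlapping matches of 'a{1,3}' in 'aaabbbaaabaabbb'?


Pattern 'a{1,3}' matches between 1 and 3 consecutive a's (greedy).
String: 'aaabbbaaabaabbb'
Finding runs of a's and applying greedy matching:
  Run at pos 0: 'aaa' (length 3)
  Run at pos 6: 'aaa' (length 3)
  Run at pos 10: 'aa' (length 2)
Matches: ['aaa', 'aaa', 'aa']
Count: 3

3


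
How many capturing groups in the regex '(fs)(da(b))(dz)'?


To count capturing groups, count each '(' that starts a group.
Pattern: '(fs)(da(b))(dz)'
Walking through the pattern:
  Position 0: '(' -> group #1
  Position 4: '(' -> group #2
  Position 7: '(' -> group #3
  Position 11: '(' -> group #4
Total capturing groups: 4

4


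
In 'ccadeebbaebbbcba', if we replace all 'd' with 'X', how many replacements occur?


re.sub('d', 'X', text) replaces every occurrence of 'd' with 'X'.
Text: 'ccadeebbaebbbcba'
Scanning for 'd':
  pos 3: 'd' -> replacement #1
Total replacements: 1

1


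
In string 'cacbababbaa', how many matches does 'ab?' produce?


Pattern 'ab?' matches 'a' optionally followed by 'b'.
String: 'cacbababbaa'
Scanning left to right for 'a' then checking next char:
  Match 1: 'a' (a not followed by b)
  Match 2: 'ab' (a followed by b)
  Match 3: 'ab' (a followed by b)
  Match 4: 'a' (a not followed by b)
  Match 5: 'a' (a not followed by b)
Total matches: 5

5


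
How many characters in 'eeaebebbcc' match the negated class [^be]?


Negated class [^be] matches any char NOT in {b, e}
Scanning 'eeaebebbcc':
  pos 0: 'e' -> no (excluded)
  pos 1: 'e' -> no (excluded)
  pos 2: 'a' -> MATCH
  pos 3: 'e' -> no (excluded)
  pos 4: 'b' -> no (excluded)
  pos 5: 'e' -> no (excluded)
  pos 6: 'b' -> no (excluded)
  pos 7: 'b' -> no (excluded)
  pos 8: 'c' -> MATCH
  pos 9: 'c' -> MATCH
Total matches: 3

3


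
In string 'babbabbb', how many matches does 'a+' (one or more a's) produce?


Pattern 'a+' matches one or more consecutive a's.
String: 'babbabbb'
Scanning for runs of a:
  Match 1: 'a' (length 1)
  Match 2: 'a' (length 1)
Total matches: 2

2


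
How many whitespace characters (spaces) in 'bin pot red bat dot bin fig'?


\s matches whitespace characters (spaces, tabs, etc.).
Text: 'bin pot red bat dot bin fig'
This text has 7 words separated by spaces.
Number of spaces = number of words - 1 = 7 - 1 = 6

6


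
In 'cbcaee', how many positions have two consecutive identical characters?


Looking for consecutive identical characters in 'cbcaee':
  pos 0-1: 'c' vs 'b' -> different
  pos 1-2: 'b' vs 'c' -> different
  pos 2-3: 'c' vs 'a' -> different
  pos 3-4: 'a' vs 'e' -> different
  pos 4-5: 'e' vs 'e' -> MATCH ('ee')
Consecutive identical pairs: ['ee']
Count: 1

1


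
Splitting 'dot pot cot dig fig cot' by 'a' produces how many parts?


Splitting by 'a' breaks the string at each occurrence of the separator.
Text: 'dot pot cot dig fig cot'
Parts after split:
  Part 1: 'dot pot cot dig fig cot'
Total parts: 1

1


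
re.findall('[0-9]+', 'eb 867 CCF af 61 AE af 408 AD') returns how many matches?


Pattern '[0-9]+' finds one or more digits.
Text: 'eb 867 CCF af 61 AE af 408 AD'
Scanning for matches:
  Match 1: '867'
  Match 2: '61'
  Match 3: '408'
Total matches: 3

3


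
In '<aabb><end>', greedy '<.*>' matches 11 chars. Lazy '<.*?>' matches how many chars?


Greedy '<.*>' tries to match as MUCH as possible.
Lazy '<.*?>' tries to match as LITTLE as possible.

String: '<aabb><end>'
Greedy '<.*>' starts at first '<' and extends to the LAST '>': '<aabb><end>' (11 chars)
Lazy '<.*?>' starts at first '<' and stops at the FIRST '>': '<aabb>' (6 chars)

6


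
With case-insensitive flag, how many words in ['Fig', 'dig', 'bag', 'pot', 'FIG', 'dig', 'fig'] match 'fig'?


Case-insensitive matching: compare each word's lowercase form to 'fig'.
  'Fig' -> lower='fig' -> MATCH
  'dig' -> lower='dig' -> no
  'bag' -> lower='bag' -> no
  'pot' -> lower='pot' -> no
  'FIG' -> lower='fig' -> MATCH
  'dig' -> lower='dig' -> no
  'fig' -> lower='fig' -> MATCH
Matches: ['Fig', 'FIG', 'fig']
Count: 3

3


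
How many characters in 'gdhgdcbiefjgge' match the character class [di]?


Character class [di] matches any of: {d, i}
Scanning string 'gdhgdcbiefjgge' character by character:
  pos 0: 'g' -> no
  pos 1: 'd' -> MATCH
  pos 2: 'h' -> no
  pos 3: 'g' -> no
  pos 4: 'd' -> MATCH
  pos 5: 'c' -> no
  pos 6: 'b' -> no
  pos 7: 'i' -> MATCH
  pos 8: 'e' -> no
  pos 9: 'f' -> no
  pos 10: 'j' -> no
  pos 11: 'g' -> no
  pos 12: 'g' -> no
  pos 13: 'e' -> no
Total matches: 3

3


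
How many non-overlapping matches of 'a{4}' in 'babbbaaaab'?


Pattern 'a{4}' matches exactly 4 consecutive a's (greedy, non-overlapping).
String: 'babbbaaaab'
Scanning for runs of a's:
  Run at pos 1: 'a' (length 1) -> 0 match(es)
  Run at pos 5: 'aaaa' (length 4) -> 1 match(es)
Matches found: ['aaaa']
Total: 1

1


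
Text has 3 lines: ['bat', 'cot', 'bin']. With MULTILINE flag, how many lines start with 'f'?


With MULTILINE flag, ^ matches the start of each line.
Lines: ['bat', 'cot', 'bin']
Checking which lines start with 'f':
  Line 1: 'bat' -> no
  Line 2: 'cot' -> no
  Line 3: 'bin' -> no
Matching lines: []
Count: 0

0


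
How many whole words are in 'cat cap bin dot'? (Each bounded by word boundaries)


Word boundaries (\b) mark the start/end of each word.
Text: 'cat cap bin dot'
Splitting by whitespace:
  Word 1: 'cat'
  Word 2: 'cap'
  Word 3: 'bin'
  Word 4: 'dot'
Total whole words: 4

4


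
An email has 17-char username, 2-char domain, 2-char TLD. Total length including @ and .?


An email address has format: username@domain.tld
Username length: 17
'@' character: 1
Domain length: 2
'.' character: 1
TLD length: 2
Total = 17 + 1 + 2 + 1 + 2 = 23

23


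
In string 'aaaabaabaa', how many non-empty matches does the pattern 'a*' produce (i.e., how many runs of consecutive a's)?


Pattern 'a*' matches zero or more a's. We want non-empty runs of consecutive a's.
String: 'aaaabaabaa'
Walking through the string to find runs of a's:
  Run 1: positions 0-3 -> 'aaaa'
  Run 2: positions 5-6 -> 'aa'
  Run 3: positions 8-9 -> 'aa'
Non-empty runs found: ['aaaa', 'aa', 'aa']
Count: 3

3


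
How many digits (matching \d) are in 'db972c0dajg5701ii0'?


\d matches any digit 0-9.
Scanning 'db972c0dajg5701ii0':
  pos 2: '9' -> DIGIT
  pos 3: '7' -> DIGIT
  pos 4: '2' -> DIGIT
  pos 6: '0' -> DIGIT
  pos 11: '5' -> DIGIT
  pos 12: '7' -> DIGIT
  pos 13: '0' -> DIGIT
  pos 14: '1' -> DIGIT
  pos 17: '0' -> DIGIT
Digits found: ['9', '7', '2', '0', '5', '7', '0', '1', '0']
Total: 9

9


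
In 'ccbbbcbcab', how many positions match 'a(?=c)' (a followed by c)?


Lookahead 'a(?=c)' matches 'a' only when followed by 'c'.
String: 'ccbbbcbcab'
Checking each position where char is 'a':
  pos 8: 'a' -> no (next='b')
Matching positions: []
Count: 0

0


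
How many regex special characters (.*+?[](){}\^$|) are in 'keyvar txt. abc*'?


Regex special characters are: . * + ? [ ] ( ) { } \ ^ $ |
Scanning 'keyvar txt. abc*':
  pos 10: '.' -> SPECIAL
  pos 15: '*' -> SPECIAL
Special chars found: ['.', '*']
Total: 2

2


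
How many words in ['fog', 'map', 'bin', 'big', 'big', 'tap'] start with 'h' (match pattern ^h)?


Pattern ^h anchors to start of word. Check which words begin with 'h':
  'fog' -> no
  'map' -> no
  'bin' -> no
  'big' -> no
  'big' -> no
  'tap' -> no
Matching words: []
Count: 0

0


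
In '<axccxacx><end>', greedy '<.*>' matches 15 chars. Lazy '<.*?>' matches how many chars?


Greedy '<.*>' tries to match as MUCH as possible.
Lazy '<.*?>' tries to match as LITTLE as possible.

String: '<axccxacx><end>'
Greedy '<.*>' starts at first '<' and extends to the LAST '>': '<axccxacx><end>' (15 chars)
Lazy '<.*?>' starts at first '<' and stops at the FIRST '>': '<axccxacx>' (10 chars)

10


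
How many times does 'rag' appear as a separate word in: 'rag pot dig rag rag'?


Scanning each word for exact match 'rag':
  Word 1: 'rag' -> MATCH
  Word 2: 'pot' -> no
  Word 3: 'dig' -> no
  Word 4: 'rag' -> MATCH
  Word 5: 'rag' -> MATCH
Total matches: 3

3


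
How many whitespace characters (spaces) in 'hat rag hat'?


\s matches whitespace characters (spaces, tabs, etc.).
Text: 'hat rag hat'
This text has 3 words separated by spaces.
Number of spaces = number of words - 1 = 3 - 1 = 2

2


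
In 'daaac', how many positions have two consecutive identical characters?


Looking for consecutive identical characters in 'daaac':
  pos 0-1: 'd' vs 'a' -> different
  pos 1-2: 'a' vs 'a' -> MATCH ('aa')
  pos 2-3: 'a' vs 'a' -> MATCH ('aa')
  pos 3-4: 'a' vs 'c' -> different
Consecutive identical pairs: ['aa', 'aa']
Count: 2

2


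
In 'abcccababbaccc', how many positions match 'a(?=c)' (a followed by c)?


Lookahead 'a(?=c)' matches 'a' only when followed by 'c'.
String: 'abcccababbaccc'
Checking each position where char is 'a':
  pos 0: 'a' -> no (next='b')
  pos 5: 'a' -> no (next='b')
  pos 7: 'a' -> no (next='b')
  pos 10: 'a' -> MATCH (next='c')
Matching positions: [10]
Count: 1

1


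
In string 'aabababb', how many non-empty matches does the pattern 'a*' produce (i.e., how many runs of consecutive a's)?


Pattern 'a*' matches zero or more a's. We want non-empty runs of consecutive a's.
String: 'aabababb'
Walking through the string to find runs of a's:
  Run 1: positions 0-1 -> 'aa'
  Run 2: positions 3-3 -> 'a'
  Run 3: positions 5-5 -> 'a'
Non-empty runs found: ['aa', 'a', 'a']
Count: 3

3


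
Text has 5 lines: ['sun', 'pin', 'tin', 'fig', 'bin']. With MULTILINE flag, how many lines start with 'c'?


With MULTILINE flag, ^ matches the start of each line.
Lines: ['sun', 'pin', 'tin', 'fig', 'bin']
Checking which lines start with 'c':
  Line 1: 'sun' -> no
  Line 2: 'pin' -> no
  Line 3: 'tin' -> no
  Line 4: 'fig' -> no
  Line 5: 'bin' -> no
Matching lines: []
Count: 0

0


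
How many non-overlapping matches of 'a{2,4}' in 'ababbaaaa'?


Pattern 'a{2,4}' matches between 2 and 4 consecutive a's (greedy).
String: 'ababbaaaa'
Finding runs of a's and applying greedy matching:
  Run at pos 0: 'a' (length 1)
  Run at pos 2: 'a' (length 1)
  Run at pos 5: 'aaaa' (length 4)
Matches: ['aaaa']
Count: 1

1


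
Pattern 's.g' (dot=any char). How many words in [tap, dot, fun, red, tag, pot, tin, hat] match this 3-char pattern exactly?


Pattern 's.g' means: starts with 's', any single char, ends with 'g'.
Checking each word (must be exactly 3 chars):
  'tap' (len=3): no
  'dot' (len=3): no
  'fun' (len=3): no
  'red' (len=3): no
  'tag' (len=3): no
  'pot' (len=3): no
  'tin' (len=3): no
  'hat' (len=3): no
Matching words: []
Total: 0

0


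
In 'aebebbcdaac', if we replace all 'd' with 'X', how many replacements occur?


re.sub('d', 'X', text) replaces every occurrence of 'd' with 'X'.
Text: 'aebebbcdaac'
Scanning for 'd':
  pos 7: 'd' -> replacement #1
Total replacements: 1

1


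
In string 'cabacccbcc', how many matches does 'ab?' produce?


Pattern 'ab?' matches 'a' optionally followed by 'b'.
String: 'cabacccbcc'
Scanning left to right for 'a' then checking next char:
  Match 1: 'ab' (a followed by b)
  Match 2: 'a' (a not followed by b)
Total matches: 2

2


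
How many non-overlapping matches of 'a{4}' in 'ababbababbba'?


Pattern 'a{4}' matches exactly 4 consecutive a's (greedy, non-overlapping).
String: 'ababbababbba'
Scanning for runs of a's:
  Run at pos 0: 'a' (length 1) -> 0 match(es)
  Run at pos 2: 'a' (length 1) -> 0 match(es)
  Run at pos 5: 'a' (length 1) -> 0 match(es)
  Run at pos 7: 'a' (length 1) -> 0 match(es)
  Run at pos 11: 'a' (length 1) -> 0 match(es)
Matches found: []
Total: 0

0


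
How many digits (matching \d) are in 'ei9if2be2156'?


\d matches any digit 0-9.
Scanning 'ei9if2be2156':
  pos 2: '9' -> DIGIT
  pos 5: '2' -> DIGIT
  pos 8: '2' -> DIGIT
  pos 9: '1' -> DIGIT
  pos 10: '5' -> DIGIT
  pos 11: '6' -> DIGIT
Digits found: ['9', '2', '2', '1', '5', '6']
Total: 6

6


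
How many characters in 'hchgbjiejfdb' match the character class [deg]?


Character class [deg] matches any of: {d, e, g}
Scanning string 'hchgbjiejfdb' character by character:
  pos 0: 'h' -> no
  pos 1: 'c' -> no
  pos 2: 'h' -> no
  pos 3: 'g' -> MATCH
  pos 4: 'b' -> no
  pos 5: 'j' -> no
  pos 6: 'i' -> no
  pos 7: 'e' -> MATCH
  pos 8: 'j' -> no
  pos 9: 'f' -> no
  pos 10: 'd' -> MATCH
  pos 11: 'b' -> no
Total matches: 3

3


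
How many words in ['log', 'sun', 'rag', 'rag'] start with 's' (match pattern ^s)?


Pattern ^s anchors to start of word. Check which words begin with 's':
  'log' -> no
  'sun' -> MATCH (starts with 's')
  'rag' -> no
  'rag' -> no
Matching words: ['sun']
Count: 1

1


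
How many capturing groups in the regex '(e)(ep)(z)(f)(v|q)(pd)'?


To count capturing groups, count each '(' that starts a group.
Pattern: '(e)(ep)(z)(f)(v|q)(pd)'
Walking through the pattern:
  Position 0: '(' -> group #1
  Position 3: '(' -> group #2
  Position 7: '(' -> group #3
  Position 10: '(' -> group #4
  Position 13: '(' -> group #5
  Position 18: '(' -> group #6
Total capturing groups: 6

6
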